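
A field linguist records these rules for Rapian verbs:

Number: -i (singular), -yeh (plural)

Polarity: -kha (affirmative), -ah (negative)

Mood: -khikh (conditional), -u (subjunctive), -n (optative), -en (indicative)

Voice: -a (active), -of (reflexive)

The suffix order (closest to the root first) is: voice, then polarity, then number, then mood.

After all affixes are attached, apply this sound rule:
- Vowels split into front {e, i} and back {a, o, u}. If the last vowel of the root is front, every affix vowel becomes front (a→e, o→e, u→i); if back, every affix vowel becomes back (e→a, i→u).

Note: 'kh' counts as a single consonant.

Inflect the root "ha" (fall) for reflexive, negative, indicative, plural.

haofahyahan

Attach voice reflexive -of → haof.
Attach polarity negative -ah → haofah.
Attach number plural -yeh → haofahyeh.
Attach mood indicative -en → haofahyehen.
Apply vowel harmony: haofahyehen → haofahyahan.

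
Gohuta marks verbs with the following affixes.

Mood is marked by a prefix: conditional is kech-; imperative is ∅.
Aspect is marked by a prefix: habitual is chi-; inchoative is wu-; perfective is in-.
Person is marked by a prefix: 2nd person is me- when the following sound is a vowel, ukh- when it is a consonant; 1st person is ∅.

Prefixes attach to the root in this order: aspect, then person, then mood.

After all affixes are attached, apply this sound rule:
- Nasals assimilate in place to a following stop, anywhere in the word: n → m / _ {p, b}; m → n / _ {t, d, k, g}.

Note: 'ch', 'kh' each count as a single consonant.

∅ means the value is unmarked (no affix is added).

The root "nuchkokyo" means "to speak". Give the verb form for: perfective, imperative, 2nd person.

meinnuchkokyo

Attach aspect perfective in- → innuchkokyo.
Attach person 2nd person me- (before vowel 'i') → meinnuchkokyo.
mood = imperative: zero marking, form stays meinnuchkokyo.
Nasal assimilation: no change.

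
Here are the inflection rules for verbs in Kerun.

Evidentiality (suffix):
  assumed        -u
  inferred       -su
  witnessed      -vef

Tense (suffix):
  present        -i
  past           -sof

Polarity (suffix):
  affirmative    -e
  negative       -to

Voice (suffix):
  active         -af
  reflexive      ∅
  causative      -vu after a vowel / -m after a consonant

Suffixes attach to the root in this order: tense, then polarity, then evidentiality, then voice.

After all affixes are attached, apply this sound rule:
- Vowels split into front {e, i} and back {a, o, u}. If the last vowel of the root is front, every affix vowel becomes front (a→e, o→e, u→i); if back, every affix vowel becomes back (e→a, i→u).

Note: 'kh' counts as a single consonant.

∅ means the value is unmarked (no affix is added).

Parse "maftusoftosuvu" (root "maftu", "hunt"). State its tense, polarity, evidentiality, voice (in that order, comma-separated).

past, negative, inferred, causative

Segment: maftu-sof-to-su-vu.
tense: -sof → past.
polarity: -to → negative.
evidentiality: -su → inferred.
voice: -vu/m → causative.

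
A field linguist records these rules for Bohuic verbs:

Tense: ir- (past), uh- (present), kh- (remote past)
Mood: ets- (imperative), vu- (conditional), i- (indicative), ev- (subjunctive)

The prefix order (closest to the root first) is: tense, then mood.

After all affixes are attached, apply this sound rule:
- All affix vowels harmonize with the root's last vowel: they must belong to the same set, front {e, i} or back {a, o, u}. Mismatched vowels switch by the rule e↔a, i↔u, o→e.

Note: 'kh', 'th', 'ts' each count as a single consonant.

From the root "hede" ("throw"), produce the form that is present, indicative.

Attach tense present uh- → uhhede.
Attach mood indicative i- → iuhhede.
Apply vowel harmony: iuhhede → iihhede.

iihhede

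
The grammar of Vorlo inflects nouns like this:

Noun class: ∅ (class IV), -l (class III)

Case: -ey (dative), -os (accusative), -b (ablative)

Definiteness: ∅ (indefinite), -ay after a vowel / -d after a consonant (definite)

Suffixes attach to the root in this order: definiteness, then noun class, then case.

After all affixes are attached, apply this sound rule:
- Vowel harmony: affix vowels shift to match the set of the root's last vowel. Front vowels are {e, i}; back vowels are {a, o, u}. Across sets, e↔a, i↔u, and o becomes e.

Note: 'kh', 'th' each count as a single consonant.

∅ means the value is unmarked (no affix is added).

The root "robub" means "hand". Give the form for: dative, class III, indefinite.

robublay

definiteness = indefinite: zero marking, form stays robub.
Attach noun class class III -l → robubl.
Attach case dative -ey → robubley.
Apply vowel harmony: robubley → robublay.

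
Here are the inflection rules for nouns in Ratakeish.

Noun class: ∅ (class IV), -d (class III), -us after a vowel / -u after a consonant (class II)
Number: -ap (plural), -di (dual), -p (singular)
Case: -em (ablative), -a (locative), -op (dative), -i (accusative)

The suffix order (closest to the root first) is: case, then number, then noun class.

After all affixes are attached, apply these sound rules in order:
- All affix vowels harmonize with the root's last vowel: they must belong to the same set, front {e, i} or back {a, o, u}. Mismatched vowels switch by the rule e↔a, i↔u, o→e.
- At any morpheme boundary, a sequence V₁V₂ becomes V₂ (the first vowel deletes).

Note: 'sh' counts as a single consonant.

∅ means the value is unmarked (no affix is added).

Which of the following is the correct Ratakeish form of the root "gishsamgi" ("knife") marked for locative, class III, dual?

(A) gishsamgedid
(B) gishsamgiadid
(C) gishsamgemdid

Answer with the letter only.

Attach case locative -a → gishsamgia.
Attach number dual -di → gishsamgiadi.
Attach noun class class III -d → gishsamgiadid.
Apply vowel harmony: gishsamgiadid → gishsamgiedid.
Apply vowel deletion: gishsamgiedid → gishsamgedid.
So the correct form is gishsamgedid, option (A).
(C) gishsamgemdid is wrong: it uses ablative instead of locative for case.
(B) gishsamgiadid is wrong: it fails to apply the sound rule(s).

A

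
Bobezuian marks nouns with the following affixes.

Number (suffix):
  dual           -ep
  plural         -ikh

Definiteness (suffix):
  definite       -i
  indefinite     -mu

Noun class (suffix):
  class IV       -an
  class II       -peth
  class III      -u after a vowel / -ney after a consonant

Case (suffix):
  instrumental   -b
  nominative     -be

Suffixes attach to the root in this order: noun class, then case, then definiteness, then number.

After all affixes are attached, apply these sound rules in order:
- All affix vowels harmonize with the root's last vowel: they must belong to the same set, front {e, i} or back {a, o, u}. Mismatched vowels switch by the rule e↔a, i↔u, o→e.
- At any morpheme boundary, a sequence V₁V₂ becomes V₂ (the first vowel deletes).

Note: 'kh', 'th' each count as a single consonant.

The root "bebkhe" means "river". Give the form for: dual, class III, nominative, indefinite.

Attach noun class class III -u (after vowel 'e') → bebkheu.
Attach case nominative -be → bebkheube.
Attach definiteness indefinite -mu → bebkheubemu.
Attach number dual -ep → bebkheubemuep.
Apply vowel harmony: bebkheubemuep → bebkheibemiep.
Apply vowel deletion: bebkheibemiep → bebkhibemep.

bebkhibemep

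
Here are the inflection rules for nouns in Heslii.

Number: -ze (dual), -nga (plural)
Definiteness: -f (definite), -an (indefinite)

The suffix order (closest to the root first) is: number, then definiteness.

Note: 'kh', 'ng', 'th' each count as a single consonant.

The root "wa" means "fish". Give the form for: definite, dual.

wazef

Attach number dual -ze → waze.
Attach definiteness definite -f → wazef.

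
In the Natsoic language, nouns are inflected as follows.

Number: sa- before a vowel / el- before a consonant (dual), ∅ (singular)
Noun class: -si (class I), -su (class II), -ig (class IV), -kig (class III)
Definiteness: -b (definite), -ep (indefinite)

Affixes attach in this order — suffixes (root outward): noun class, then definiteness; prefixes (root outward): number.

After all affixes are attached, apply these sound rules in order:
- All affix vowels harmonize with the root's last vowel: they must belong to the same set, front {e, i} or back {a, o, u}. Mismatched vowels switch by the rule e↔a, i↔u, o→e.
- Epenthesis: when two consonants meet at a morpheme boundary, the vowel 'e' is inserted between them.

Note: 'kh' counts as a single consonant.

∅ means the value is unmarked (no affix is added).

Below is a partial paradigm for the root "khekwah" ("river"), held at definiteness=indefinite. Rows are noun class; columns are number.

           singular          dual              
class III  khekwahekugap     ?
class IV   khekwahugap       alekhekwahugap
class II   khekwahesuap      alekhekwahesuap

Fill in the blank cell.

Attach number dual el- (before consonant 'kh') → elkhekwah.
Attach noun class class III -kig → elkhekwahkig.
Attach definiteness indefinite -ep → elkhekwahkigep.
Apply vowel harmony: elkhekwahkigep → alkhekwahkugap.
Apply epenthesis: alkhekwahkugap → alekhekwahekugap.

alekhekwahekugap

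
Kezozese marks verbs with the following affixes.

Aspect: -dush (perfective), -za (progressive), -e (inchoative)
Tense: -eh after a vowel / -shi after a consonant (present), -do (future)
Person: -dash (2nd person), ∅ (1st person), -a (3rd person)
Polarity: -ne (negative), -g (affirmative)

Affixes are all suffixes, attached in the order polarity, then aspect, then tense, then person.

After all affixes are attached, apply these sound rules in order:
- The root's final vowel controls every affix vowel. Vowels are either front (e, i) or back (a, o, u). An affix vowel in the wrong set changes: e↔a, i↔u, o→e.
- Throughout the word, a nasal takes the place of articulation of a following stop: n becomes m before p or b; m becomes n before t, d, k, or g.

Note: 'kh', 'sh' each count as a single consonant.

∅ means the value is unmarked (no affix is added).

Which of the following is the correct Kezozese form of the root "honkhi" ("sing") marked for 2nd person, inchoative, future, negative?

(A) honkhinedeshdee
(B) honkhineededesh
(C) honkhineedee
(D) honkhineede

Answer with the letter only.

B

Attach polarity negative -ne → honkhine.
Attach aspect inchoative -e → honkhinee.
Attach tense future -do → honkhineedo.
Attach person 2nd person -dash → honkhineedodash.
Apply vowel harmony: honkhineedodash → honkhineededesh.
Nasal assimilation: no change.
So the correct form is honkhineededesh, option (B).
(D) honkhineede is wrong: it uses 1st person instead of 2nd person for person.
(C) honkhineedee is wrong: it uses 3rd person instead of 2nd person for person.
(A) honkhinedeshdee is wrong: it has the affixes in the wrong order.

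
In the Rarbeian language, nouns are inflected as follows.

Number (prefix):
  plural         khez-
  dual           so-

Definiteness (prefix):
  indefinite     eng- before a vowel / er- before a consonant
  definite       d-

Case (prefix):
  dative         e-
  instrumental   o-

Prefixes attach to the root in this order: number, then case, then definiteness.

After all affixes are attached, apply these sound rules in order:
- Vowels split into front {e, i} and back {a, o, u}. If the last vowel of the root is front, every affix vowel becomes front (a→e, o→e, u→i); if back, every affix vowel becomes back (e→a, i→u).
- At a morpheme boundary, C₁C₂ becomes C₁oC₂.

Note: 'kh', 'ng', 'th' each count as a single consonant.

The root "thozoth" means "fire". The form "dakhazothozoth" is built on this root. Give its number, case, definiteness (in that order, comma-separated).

Segment: d-e-khez-thozoth.
number: khez- → plural.
case: e- → dative.
definiteness: d- → definite.

plural, dative, definite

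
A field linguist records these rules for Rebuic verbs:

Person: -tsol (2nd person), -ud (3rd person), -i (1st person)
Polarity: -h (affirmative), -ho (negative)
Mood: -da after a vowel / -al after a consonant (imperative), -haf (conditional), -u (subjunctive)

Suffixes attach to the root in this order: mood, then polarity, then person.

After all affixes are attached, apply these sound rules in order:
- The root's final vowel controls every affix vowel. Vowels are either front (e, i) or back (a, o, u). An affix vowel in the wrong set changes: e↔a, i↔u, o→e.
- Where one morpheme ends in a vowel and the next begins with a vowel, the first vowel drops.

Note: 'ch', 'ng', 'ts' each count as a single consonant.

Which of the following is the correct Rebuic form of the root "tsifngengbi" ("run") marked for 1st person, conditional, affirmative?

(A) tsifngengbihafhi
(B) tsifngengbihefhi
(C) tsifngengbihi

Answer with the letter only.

B

Attach mood conditional -haf → tsifngengbihaf.
Attach polarity affirmative -h → tsifngengbihafh.
Attach person 1st person -i → tsifngengbihafhi.
Apply vowel harmony: tsifngengbihafhi → tsifngengbihefhi.
Vowel deletion: no change.
So the correct form is tsifngengbihefhi, option (B).
(A) tsifngengbihafhi is wrong: it fails to apply the sound rule(s).
(C) tsifngengbihi is wrong: it uses subjunctive instead of conditional for mood.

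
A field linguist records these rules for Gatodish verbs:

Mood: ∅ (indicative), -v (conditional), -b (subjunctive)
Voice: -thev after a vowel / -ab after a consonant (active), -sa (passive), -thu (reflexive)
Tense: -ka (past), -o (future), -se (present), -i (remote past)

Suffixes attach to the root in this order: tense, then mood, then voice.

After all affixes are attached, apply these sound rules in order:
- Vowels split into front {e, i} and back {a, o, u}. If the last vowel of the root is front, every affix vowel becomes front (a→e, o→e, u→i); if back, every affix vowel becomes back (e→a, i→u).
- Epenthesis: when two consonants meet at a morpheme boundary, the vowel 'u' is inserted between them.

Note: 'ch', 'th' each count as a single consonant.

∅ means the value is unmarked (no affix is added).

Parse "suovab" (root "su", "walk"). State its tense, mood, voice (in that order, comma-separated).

future, conditional, active

Segment: su-o-v-ab.
tense: -o → future.
mood: -v → conditional.
voice: -thev/ab → active.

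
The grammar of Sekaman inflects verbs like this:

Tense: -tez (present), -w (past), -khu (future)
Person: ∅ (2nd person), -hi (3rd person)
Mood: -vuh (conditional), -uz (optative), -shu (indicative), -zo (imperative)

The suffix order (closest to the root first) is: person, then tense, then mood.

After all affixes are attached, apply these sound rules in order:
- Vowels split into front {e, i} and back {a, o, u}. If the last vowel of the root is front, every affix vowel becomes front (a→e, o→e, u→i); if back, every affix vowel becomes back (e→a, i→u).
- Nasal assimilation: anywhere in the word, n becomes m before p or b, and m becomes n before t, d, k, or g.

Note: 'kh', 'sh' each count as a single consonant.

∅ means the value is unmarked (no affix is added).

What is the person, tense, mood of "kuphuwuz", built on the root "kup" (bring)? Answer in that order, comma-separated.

3rd person, past, optative

Segment: kup-hi-w-uz.
person: -hi → 3rd person.
tense: -w → past.
mood: -uz → optative.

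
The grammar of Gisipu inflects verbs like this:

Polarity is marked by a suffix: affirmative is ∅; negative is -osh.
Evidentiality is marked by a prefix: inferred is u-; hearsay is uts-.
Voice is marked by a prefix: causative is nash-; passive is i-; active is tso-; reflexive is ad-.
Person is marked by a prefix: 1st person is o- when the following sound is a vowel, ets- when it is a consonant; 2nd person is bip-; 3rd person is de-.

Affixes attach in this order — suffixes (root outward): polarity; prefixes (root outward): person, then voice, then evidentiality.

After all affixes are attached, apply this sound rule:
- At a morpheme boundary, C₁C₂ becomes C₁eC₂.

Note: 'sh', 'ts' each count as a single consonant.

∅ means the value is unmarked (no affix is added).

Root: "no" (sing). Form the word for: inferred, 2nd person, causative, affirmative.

unashebipeno

Attach person 2nd person bip- → bipno.
Attach voice causative nash- → nashbipno.
polarity = affirmative: zero marking, form stays nashbipno.
Attach evidentiality inferred u- → unashbipno.
Apply epenthesis: unashbipno → unashebipeno.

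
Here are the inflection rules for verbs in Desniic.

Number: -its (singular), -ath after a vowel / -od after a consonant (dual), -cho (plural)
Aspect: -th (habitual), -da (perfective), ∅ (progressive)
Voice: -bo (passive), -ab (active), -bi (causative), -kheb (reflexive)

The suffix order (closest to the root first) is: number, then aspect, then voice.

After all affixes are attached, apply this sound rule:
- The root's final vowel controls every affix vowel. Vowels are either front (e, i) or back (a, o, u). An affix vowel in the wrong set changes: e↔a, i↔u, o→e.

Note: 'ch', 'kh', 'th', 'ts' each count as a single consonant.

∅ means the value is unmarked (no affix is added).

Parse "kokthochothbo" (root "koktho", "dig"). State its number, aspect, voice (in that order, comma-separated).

plural, habitual, passive

Segment: koktho-cho-th-bo.
number: -cho → plural.
aspect: -th → habitual.
voice: -bo → passive.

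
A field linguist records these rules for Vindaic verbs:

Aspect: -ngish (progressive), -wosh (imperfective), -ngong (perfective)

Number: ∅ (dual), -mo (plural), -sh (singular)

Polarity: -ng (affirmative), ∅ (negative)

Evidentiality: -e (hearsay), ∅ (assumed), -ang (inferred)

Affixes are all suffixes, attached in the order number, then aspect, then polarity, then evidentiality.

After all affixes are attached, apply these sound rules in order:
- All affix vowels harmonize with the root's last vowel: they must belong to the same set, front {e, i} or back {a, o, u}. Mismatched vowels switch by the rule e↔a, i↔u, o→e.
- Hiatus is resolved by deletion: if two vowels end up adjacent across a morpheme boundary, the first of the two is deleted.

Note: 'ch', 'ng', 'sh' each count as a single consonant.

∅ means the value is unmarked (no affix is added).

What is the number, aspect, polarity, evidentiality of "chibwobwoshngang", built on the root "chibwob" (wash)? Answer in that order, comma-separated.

Segment: chibwob-wosh-ng-ang.
number: ∅ → dual.
aspect: -wosh → imperfective.
polarity: -ng → affirmative.
evidentiality: -ang → inferred.

dual, imperfective, affirmative, inferred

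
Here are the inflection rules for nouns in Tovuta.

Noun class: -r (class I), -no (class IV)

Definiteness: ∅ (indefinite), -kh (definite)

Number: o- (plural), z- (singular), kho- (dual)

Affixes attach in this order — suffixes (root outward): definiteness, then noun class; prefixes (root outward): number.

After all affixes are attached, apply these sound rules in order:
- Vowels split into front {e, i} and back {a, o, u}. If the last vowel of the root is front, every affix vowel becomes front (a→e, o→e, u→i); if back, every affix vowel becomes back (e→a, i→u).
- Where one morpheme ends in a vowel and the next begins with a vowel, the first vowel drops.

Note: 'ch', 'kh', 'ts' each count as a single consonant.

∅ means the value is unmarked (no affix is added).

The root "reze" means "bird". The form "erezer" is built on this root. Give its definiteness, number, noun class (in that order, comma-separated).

Segment: o-reze-r.
definiteness: ∅ → indefinite.
number: o- → plural.
noun class: -r → class I.

indefinite, plural, class I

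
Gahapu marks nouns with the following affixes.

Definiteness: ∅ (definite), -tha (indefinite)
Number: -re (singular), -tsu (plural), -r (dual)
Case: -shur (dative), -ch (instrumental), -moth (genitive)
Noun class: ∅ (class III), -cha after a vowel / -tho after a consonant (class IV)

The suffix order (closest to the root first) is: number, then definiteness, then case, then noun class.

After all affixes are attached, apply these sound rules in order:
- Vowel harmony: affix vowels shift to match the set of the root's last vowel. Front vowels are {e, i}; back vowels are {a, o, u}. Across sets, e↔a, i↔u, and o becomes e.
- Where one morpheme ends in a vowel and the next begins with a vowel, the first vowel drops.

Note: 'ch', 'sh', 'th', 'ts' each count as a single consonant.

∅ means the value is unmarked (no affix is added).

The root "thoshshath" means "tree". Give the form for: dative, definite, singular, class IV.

Attach number singular -re → thoshshathre.
definiteness = definite: zero marking, form stays thoshshathre.
Attach case dative -shur → thoshshathreshur.
Attach noun class class IV -tho (after consonant 'r') → thoshshathreshurtho.
Apply vowel harmony: thoshshathreshurtho → thoshshathrashurtho.
Vowel deletion: no change.

thoshshathrashurtho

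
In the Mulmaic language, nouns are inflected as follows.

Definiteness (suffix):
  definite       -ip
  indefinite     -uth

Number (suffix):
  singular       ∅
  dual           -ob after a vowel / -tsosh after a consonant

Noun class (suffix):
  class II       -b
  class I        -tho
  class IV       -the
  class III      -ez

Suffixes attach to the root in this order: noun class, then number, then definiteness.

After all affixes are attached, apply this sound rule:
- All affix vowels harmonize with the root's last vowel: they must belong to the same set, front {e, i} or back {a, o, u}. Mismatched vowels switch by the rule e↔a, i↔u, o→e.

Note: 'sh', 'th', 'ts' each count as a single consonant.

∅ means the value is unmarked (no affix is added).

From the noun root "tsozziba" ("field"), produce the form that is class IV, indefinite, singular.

Attach noun class class IV -the → tsozzibathe.
number = singular: zero marking, form stays tsozzibathe.
Attach definiteness indefinite -uth → tsozzibatheuth.
Apply vowel harmony: tsozzibatheuth → tsozzibathauth.

tsozzibathauth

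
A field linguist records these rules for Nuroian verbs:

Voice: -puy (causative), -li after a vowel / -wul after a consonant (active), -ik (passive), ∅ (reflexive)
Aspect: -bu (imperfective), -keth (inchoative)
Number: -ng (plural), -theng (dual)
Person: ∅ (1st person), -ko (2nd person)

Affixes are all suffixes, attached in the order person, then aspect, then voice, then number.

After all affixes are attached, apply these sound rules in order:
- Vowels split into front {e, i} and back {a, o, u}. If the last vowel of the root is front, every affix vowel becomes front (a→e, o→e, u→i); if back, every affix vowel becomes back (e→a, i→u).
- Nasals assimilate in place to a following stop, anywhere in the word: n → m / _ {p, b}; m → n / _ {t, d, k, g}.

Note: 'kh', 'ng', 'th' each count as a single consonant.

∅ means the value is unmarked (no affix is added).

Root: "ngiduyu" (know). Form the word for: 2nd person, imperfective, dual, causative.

Attach person 2nd person -ko → ngiduyuko.
Attach aspect imperfective -bu → ngiduyukobu.
Attach voice causative -puy → ngiduyukobupuy.
Attach number dual -theng → ngiduyukobupuytheng.
Apply vowel harmony: ngiduyukobupuytheng → ngiduyukobupuythang.
Nasal assimilation: no change.

ngiduyukobupuythang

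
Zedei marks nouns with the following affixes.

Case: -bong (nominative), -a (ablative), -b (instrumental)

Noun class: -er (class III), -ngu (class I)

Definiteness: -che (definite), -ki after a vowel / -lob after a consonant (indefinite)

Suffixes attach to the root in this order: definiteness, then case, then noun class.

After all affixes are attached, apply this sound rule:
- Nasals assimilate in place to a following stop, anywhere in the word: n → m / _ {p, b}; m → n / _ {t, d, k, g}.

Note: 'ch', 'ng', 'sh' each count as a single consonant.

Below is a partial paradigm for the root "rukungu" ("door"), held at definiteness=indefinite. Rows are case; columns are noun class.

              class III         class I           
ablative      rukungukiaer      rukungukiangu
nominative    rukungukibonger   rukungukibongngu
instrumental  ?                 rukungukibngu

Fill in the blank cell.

Attach definiteness indefinite -ki (after vowel 'u') → rukunguki.
Attach case instrumental -b → rukungukib.
Attach noun class class III -er → rukungukiber.
Nasal assimilation: no change.

rukungukiber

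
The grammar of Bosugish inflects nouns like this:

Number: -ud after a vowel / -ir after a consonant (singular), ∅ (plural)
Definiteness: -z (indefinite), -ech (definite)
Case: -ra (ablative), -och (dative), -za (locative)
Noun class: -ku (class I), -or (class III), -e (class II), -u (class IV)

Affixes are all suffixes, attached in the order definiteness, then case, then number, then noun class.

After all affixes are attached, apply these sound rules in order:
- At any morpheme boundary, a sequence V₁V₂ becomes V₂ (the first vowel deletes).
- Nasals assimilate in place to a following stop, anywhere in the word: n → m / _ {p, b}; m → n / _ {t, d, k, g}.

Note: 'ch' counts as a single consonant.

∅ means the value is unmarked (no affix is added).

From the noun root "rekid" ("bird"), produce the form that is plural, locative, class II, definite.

Attach definiteness definite -ech → rekidech.
Attach case locative -za → rekidechza.
number = plural: zero marking, form stays rekidechza.
Attach noun class class II -e → rekidechzae.
Apply vowel deletion: rekidechzae → rekidechze.
Nasal assimilation: no change.

rekidechze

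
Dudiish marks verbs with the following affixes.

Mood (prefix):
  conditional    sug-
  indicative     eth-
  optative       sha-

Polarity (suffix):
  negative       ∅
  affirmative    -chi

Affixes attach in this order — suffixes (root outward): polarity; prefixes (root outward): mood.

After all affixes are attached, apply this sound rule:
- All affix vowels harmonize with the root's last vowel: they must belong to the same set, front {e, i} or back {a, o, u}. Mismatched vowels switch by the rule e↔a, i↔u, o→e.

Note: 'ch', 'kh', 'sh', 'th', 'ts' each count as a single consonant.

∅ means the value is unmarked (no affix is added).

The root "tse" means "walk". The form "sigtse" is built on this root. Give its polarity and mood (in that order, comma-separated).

Segment: sug-tse.
polarity: ∅ → negative.
mood: sug- → conditional.

negative, conditional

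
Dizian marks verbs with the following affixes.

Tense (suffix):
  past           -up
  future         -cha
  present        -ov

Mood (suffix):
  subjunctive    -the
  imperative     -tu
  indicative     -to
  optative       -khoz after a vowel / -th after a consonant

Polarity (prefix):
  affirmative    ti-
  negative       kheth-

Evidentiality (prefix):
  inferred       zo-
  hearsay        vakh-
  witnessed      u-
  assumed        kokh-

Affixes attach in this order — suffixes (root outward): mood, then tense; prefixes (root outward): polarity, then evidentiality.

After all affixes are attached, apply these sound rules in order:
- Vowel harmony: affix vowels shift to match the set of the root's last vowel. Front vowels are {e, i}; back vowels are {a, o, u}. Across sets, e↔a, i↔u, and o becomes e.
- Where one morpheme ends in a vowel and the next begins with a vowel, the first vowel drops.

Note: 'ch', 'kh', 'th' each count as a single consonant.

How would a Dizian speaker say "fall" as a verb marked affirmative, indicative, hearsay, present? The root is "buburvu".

Attach polarity affirmative ti- → tibuburvu.
Attach evidentiality hearsay vakh- → vakhtibuburvu.
Attach mood indicative -to → vakhtibuburvuto.
Attach tense present -ov → vakhtibuburvutoov.
Apply vowel harmony: vakhtibuburvutoov → vakhtububurvutoov.
Apply vowel deletion: vakhtububurvutoov → vakhtububurvutov.

vakhtububurvutov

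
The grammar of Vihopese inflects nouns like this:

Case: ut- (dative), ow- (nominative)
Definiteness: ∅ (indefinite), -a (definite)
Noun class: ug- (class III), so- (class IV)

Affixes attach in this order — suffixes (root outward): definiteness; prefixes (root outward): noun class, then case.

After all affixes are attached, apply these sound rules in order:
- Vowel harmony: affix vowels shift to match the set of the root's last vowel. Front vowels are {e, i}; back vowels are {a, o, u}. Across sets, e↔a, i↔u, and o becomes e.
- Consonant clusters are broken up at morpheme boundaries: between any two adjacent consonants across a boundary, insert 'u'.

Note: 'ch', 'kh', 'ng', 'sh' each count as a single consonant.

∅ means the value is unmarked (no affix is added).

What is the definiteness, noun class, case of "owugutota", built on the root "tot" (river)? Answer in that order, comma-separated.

definite, class III, nominative

Segment: ow-ug-tot-a.
definiteness: -a → definite.
noun class: ug- → class III.
case: ow- → nominative.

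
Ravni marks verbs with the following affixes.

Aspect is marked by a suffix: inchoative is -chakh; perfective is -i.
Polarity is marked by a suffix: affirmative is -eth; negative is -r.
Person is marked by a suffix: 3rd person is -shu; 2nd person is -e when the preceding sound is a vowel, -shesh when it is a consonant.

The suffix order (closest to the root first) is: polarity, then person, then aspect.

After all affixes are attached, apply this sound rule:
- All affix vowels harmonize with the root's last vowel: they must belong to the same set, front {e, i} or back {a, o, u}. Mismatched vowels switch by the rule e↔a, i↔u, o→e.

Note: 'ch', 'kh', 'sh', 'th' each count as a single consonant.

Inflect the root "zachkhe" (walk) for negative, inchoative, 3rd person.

Attach polarity negative -r → zachkher.
Attach person 3rd person -shu → zachkhershu.
Attach aspect inchoative -chakh → zachkhershuchakh.
Apply vowel harmony: zachkhershuchakh → zachkhershichekh.

zachkhershichekh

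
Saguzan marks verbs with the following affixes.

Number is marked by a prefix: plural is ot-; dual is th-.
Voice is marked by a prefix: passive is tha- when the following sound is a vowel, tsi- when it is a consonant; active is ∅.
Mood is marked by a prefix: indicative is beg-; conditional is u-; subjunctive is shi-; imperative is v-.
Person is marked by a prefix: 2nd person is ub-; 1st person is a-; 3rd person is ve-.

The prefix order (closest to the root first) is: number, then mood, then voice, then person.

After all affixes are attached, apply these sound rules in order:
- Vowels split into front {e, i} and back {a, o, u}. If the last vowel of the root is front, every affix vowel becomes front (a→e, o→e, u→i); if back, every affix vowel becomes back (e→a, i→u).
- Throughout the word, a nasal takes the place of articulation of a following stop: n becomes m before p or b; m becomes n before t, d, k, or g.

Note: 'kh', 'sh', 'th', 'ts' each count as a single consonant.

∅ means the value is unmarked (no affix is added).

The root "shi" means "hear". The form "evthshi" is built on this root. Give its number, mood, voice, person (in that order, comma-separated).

Segment: a-v-th-shi.
number: th- → dual.
mood: v- → imperative.
voice: ∅ → active.
person: a- → 1st person.

dual, imperative, active, 1st person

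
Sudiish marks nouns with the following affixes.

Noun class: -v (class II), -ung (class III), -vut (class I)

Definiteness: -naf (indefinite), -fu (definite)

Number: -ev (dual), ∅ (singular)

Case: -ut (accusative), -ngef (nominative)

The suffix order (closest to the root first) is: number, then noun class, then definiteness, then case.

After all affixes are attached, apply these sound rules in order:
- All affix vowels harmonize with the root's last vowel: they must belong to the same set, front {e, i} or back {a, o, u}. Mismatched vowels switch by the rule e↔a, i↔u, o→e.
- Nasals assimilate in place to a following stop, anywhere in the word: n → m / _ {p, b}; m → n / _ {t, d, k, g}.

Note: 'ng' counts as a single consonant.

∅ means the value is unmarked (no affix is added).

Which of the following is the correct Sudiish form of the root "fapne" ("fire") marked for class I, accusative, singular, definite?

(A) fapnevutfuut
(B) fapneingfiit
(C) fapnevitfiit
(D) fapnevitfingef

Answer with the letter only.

C

number = singular: zero marking, form stays fapne.
Attach noun class class I -vut → fapnevut.
Attach definiteness definite -fu → fapnevutfu.
Attach case accusative -ut → fapnevutfuut.
Apply vowel harmony: fapnevutfuut → fapnevitfiit.
Nasal assimilation: no change.
So the correct form is fapnevitfiit, option (C).
(A) fapnevutfuut is wrong: it fails to apply the sound rule(s).
(D) fapnevitfingef is wrong: it uses nominative instead of accusative for case.
(B) fapneingfiit is wrong: it uses class III instead of class I for noun class.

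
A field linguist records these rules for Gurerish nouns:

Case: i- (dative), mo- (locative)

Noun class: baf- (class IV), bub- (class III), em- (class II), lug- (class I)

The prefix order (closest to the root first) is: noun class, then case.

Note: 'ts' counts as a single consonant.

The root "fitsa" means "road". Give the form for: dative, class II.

Attach noun class class II em- → emfitsa.
Attach case dative i- → iemfitsa.

iemfitsa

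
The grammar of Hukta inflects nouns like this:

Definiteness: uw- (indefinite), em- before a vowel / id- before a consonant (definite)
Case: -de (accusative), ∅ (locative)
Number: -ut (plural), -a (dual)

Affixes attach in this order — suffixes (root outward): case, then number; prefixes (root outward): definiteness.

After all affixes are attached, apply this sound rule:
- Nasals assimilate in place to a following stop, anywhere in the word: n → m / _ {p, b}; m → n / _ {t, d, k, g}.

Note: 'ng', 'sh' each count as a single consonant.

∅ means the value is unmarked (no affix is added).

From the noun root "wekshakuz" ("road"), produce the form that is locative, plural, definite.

case = locative: zero marking, form stays wekshakuz.
Attach definiteness definite id- (before consonant 'w') → idwekshakuz.
Attach number plural -ut → idwekshakuzut.
Nasal assimilation: no change.

idwekshakuzut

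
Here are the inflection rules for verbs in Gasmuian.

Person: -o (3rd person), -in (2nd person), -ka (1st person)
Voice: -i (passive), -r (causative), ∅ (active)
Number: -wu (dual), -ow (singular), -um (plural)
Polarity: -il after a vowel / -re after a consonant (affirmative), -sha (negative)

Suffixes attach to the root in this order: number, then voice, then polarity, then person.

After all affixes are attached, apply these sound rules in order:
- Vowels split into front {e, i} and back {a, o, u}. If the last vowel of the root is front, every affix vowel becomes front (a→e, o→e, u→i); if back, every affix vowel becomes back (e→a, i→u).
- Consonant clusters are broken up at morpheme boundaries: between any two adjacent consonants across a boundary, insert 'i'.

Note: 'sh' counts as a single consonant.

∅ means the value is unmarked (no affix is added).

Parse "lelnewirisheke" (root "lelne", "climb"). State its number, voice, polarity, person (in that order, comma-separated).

dual, causative, negative, 1st person

Segment: lelne-wu-r-sha-ka.
number: -wu → dual.
voice: -r → causative.
polarity: -sha → negative.
person: -ka → 1st person.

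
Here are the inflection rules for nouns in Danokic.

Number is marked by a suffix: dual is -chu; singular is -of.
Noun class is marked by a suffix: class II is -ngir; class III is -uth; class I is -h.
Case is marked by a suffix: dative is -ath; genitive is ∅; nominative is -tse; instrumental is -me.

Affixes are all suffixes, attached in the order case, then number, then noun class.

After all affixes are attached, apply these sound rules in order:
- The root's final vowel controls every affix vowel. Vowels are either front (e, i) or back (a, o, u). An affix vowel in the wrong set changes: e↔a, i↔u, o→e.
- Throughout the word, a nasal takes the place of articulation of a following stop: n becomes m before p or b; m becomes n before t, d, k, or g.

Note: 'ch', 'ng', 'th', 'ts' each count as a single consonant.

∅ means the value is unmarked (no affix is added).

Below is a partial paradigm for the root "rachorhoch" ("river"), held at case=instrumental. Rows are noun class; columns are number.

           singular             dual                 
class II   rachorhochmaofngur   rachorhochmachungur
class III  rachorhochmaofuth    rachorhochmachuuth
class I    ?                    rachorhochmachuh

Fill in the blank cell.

Attach case instrumental -me → rachorhochme.
Attach number singular -of → rachorhochmeof.
Attach noun class class I -h → rachorhochmeofh.
Apply vowel harmony: rachorhochmeofh → rachorhochmaofh.
Nasal assimilation: no change.

rachorhochmaofh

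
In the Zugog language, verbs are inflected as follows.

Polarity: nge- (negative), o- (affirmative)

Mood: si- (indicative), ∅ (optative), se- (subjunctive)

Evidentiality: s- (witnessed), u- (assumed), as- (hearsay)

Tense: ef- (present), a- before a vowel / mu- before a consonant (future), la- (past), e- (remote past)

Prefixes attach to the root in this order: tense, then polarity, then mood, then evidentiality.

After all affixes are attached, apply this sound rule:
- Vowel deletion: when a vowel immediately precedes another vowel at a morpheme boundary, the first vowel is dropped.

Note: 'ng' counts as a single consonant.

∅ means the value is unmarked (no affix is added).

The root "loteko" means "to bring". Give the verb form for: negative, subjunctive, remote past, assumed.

usengeloteko

Attach tense remote past e- → eloteko.
Attach polarity negative nge- → ngeeloteko.
Attach mood subjunctive se- → sengeeloteko.
Attach evidentiality assumed u- → usengeeloteko.
Apply vowel deletion: usengeeloteko → usengeloteko.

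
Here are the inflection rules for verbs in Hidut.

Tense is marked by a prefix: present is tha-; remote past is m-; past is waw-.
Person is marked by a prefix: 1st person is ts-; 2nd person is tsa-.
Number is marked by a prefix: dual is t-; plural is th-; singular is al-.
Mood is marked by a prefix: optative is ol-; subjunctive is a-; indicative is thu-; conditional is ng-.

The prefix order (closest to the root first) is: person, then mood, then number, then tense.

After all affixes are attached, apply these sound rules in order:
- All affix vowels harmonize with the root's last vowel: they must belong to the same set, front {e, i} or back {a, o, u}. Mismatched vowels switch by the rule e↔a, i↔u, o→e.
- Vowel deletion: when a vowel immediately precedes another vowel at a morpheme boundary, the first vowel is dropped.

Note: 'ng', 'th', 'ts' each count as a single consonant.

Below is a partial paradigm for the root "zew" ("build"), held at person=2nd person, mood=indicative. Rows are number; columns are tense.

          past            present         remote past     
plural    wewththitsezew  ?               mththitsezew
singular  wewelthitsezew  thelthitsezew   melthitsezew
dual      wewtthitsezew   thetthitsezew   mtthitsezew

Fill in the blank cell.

Attach person 2nd person tsa- → tsazew.
Attach mood indicative thu- → thutsazew.
Attach number plural th- → ththutsazew.
Attach tense present tha- → thaththutsazew.
Apply vowel harmony: thaththutsazew → theththitsezew.
Vowel deletion: no change.

theththitsezew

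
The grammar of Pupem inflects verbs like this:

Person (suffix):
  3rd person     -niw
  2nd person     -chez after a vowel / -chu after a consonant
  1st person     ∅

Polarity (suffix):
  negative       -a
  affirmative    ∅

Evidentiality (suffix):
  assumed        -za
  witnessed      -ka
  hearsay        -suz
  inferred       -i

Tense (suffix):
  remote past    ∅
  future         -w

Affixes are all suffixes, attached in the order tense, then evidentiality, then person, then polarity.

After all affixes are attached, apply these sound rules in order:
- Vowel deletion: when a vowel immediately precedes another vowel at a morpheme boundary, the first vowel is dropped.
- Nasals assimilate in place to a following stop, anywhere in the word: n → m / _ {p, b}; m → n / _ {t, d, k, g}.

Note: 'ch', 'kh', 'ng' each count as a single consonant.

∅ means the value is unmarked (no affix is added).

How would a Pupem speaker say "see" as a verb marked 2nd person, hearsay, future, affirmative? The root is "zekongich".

Attach tense future -w → zekongichw.
Attach evidentiality hearsay -suz → zekongichwsuz.
Attach person 2nd person -chu (after consonant 'z') → zekongichwsuzchu.
polarity = affirmative: zero marking, form stays zekongichwsuzchu.
Vowel deletion: no change.
Nasal assimilation: no change.

zekongichwsuzchu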